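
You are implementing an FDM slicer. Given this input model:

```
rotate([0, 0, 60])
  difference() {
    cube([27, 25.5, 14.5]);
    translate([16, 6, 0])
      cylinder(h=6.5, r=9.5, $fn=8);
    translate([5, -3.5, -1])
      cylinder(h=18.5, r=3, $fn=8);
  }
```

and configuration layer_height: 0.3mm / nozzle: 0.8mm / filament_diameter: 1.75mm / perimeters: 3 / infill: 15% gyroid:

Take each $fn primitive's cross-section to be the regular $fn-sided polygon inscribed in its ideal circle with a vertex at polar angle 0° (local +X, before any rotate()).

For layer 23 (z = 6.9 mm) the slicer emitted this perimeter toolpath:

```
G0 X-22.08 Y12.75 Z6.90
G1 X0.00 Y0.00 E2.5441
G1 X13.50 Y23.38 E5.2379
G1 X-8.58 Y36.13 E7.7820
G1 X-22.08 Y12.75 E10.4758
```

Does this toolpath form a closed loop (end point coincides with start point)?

yes

Start point (G0): (-22.08, 12.75). End point (last G1): the path returns to the start — closed.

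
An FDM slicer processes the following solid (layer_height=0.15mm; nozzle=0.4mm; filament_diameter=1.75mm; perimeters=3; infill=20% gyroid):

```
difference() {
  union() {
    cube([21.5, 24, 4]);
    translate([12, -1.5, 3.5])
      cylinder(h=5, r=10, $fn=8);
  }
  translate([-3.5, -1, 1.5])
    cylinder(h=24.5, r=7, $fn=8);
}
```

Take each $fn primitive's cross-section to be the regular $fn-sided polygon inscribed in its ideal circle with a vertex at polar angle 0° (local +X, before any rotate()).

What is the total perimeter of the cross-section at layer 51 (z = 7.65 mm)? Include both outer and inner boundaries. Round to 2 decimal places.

At z = 7.65 mm: the cube is absent (z outside [0, 4]); the r=10 cylinder at (12, -1.5) gives a regular 8-gon of circumradius 10 (constant along its height) (perimeter = 2·8·10.000·sin(180°/8) = 61.23 mm); Merging all regions: only the r=10 cylinder at (12, -1.5) is present, so the union is just that shape — boundary = 61.23 mm; the cylinder at (-3.5, -1): section is a regular 8-gon, circumradius r=7 (perimeter = 2·8·7.000·sin(180°/8) = 42.86 mm); Subtracting the remaining from the first: starting from that combined region, the r=7 cylinder at (-3.5, -1) partially overlaps it — only the 2.66 mm² overlap (of its 138.59 mm²) is removed, clipping the outline — boundary = 61.23 mm. Overall, the cross-section is a single solid region. Total boundary length (outer) = 61.23 mm.

61.23 mm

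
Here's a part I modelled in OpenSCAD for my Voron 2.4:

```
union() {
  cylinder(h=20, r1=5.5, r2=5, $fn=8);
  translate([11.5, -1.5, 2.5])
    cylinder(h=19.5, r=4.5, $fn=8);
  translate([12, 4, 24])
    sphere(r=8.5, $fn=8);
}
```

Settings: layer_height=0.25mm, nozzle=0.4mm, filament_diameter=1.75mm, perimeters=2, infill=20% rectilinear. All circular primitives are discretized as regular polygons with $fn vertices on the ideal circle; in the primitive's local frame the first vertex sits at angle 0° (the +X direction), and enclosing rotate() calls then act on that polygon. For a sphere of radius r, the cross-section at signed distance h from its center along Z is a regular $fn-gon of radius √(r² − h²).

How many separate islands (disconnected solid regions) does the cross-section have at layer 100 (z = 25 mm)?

1

At z = 25 mm: the cone is not intersected at this z (z outside [0, 20]); the cylinder at (11.5, -1.5) does not reach this height (z outside [2.5, 22]); the r=8.5 sphere at (12, 4) slices to a regular 8-gon of circumradius 8.441 (√(r²−h²) with h=1 from center); Combining (union): only the r=8.5 sphere at (12, 4) is present, so the union is just that shape — 1 connected region. Overall, the cross-section is a single solid region. Island count = 1.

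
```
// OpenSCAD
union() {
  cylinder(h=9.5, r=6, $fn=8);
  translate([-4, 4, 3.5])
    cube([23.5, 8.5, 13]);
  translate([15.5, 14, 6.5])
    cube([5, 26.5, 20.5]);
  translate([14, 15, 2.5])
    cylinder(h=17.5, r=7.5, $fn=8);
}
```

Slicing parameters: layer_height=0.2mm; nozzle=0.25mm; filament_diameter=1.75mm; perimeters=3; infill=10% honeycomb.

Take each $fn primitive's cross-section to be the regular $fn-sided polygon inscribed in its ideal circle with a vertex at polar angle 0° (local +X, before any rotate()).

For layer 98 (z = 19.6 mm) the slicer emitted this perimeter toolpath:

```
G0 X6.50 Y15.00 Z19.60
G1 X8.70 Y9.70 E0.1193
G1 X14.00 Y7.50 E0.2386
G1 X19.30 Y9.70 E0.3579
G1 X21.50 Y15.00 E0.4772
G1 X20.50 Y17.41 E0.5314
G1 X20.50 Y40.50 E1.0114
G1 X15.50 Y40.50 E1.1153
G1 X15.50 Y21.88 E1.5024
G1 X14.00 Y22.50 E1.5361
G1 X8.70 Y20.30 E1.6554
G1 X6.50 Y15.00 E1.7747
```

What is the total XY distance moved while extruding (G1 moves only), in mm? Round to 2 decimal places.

85.37 mm

Sum the Euclidean lengths of each G1 segment: total = 85.37 mm.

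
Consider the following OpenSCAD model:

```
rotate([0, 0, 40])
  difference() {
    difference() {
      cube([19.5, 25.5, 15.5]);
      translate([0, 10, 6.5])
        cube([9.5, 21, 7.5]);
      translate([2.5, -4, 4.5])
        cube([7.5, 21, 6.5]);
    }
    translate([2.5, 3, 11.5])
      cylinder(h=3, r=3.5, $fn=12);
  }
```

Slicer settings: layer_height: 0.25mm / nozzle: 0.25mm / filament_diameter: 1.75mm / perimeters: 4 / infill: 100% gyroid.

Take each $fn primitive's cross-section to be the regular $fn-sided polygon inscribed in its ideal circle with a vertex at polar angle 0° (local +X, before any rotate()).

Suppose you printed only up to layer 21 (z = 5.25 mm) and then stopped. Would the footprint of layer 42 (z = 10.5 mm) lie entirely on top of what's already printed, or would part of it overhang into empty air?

entirely on top

Compare the two slices. At z = 5.25: the cube (footprint 19.5×25.5) is included at this height (area 497.25 mm²); the cube at (0, 10) is absent (z outside [6.5, 14]); the cube at (2.5, -4) is present — its section is the full 7.5×21 rectangle (area 157.50 mm²); Taking the first minus the rest: starting from the 19.5×25.5 cube (497.25 mm²), the 7.5×21 cube at (2.5, -4) partially overlaps it — only the 127.50 mm² overlap (of its 157.50 mm²) is removed, clipping the outline — area = 369.75 mm²; the cylinder at (2.5, 3) is not intersected at this z (z outside [11.5, 14.5]); Subtracting the remaining from the first: none of the subtracted shapes is present at this height, so the result so far is unchanged — area = 369.75 mm²; (whole slice rotated 40° about Z — lengths, areas and connectivity unchanged). At z = 10.5: the 19.5×25.5 cube contributes its full rectangle (area 497.25 mm²); the cube at (0, 10) is present — its section is the full 9.5×21 rectangle (area 199.50 mm²); the cube at (2.5, -4) (footprint 7.5×21) is included at this height (area 157.50 mm²); After the difference (first − rest): starting from the 19.5×25.5 cube (497.25 mm²), the 9.5×21 cube at (0, 10) partially overlaps it — only the 147.25 mm² overlap (of its 199.50 mm²) is removed, clipping the outline; the 7.5×21 cube at (2.5, -4) partially overlaps it — only the 78.50 mm² overlap (of its 157.50 mm²) is removed, clipping the outline — area = 271.50 mm²; the cylinder at (2.5, 3) is not intersected at this z (z outside [11.5, 14.5]); Subtracting the remaining from the first: none of the subtracted shapes is present at this height, so the result so far is unchanged — area = 271.50 mm²; (rotated 40° about Z; rotation is an isometry so areas/perimeters/island counts are preserved). Checking containment: the cross-section at z = 10.5 is a subset of the cross-section at z = 5.25.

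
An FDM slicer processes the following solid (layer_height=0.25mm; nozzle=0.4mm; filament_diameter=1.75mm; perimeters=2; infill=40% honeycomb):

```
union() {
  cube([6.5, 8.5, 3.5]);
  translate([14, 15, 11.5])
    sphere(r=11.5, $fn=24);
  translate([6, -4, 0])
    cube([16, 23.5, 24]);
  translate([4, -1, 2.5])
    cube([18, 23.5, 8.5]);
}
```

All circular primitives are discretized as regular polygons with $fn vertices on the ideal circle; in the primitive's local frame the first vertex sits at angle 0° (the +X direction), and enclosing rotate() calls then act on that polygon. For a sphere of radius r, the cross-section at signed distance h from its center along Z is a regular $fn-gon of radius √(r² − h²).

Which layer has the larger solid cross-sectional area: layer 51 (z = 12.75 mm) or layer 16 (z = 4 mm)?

Layer 51 (z = 12.75): the cube does not reach this height (z outside [0, 3.5]); the r=11.5 sphere at (14, 15) contributes a regular 24-gon of circumradius √(11.5²−1.25²) = 11.432 (area = (24/2)·11.432²·sin(360°/24) = 405.89 mm²); the cube at (6, -4) (footprint 16×23.5) is included at this height (area 376.00 mm²); the cube at (4, -1) is absent (z outside [2.5, 11]); Combining (union): the regions partially overlap — summed areas 781.89 mm² minus the doubly-counted overlap 237.46 mm² gives 544.43 mm² — area = 544.43 mm². So its area = 544.43 mm². Layer 16 (z = 4): the cube does not reach this height (z outside [0, 3.5]); the r=11.5 sphere at (14, 15) contributes a regular 24-gon of circumradius √(11.5²−7.5²) = 8.718 (area = (24/2)·8.718²·sin(360°/24) = 236.04 mm²); the cube at (6, -4) (footprint 16×23.5) is included at this height (area 376.00 mm²); the cube at (4, -1) is present — its section is the full 18×23.5 rectangle (area 423.00 mm²); Merging all regions: the regions partially overlap — summed areas 1035.04 mm² minus the doubly-counted overlap 554.18 mm² gives 480.87 mm² — area = 480.87 mm². So its area = 480.87 mm². Layer 51 is larger (544.43 vs 480.87 mm²).

layer 51 (z = 12.75 mm)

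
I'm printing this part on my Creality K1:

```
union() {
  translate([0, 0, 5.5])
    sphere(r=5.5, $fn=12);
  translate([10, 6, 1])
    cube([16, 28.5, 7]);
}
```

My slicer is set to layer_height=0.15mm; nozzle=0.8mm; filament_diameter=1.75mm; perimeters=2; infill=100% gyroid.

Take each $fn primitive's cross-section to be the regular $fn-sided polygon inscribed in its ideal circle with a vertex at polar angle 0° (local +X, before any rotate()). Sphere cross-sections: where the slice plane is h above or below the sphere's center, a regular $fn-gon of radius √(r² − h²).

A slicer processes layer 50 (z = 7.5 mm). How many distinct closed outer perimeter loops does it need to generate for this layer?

At z = 7.5 mm: the r=5.5 sphere contributes a regular 12-gon of circumradius √(5.5²−2²) = 5.123; the cube at (10, 6) (footprint 16×28.5) is included at this height; Combining (union): the 2 present regions are separate (no shared area or edge), so areas and boundary lengths simply add and each stays a separate island — 2 connected regions. The result has 2 disconnected regions.

2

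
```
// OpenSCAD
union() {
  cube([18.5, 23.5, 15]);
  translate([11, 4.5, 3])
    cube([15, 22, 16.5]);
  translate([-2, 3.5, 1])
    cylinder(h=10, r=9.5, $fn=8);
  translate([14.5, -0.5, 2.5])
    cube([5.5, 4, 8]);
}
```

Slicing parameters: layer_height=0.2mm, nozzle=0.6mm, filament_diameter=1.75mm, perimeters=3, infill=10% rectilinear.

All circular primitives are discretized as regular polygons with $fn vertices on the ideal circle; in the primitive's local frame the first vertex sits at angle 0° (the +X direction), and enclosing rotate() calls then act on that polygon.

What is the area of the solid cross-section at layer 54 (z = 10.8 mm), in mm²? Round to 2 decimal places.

808.16 mm²

At z = 10.8 mm: the cube (footprint 18.5×23.5) is included at this height (area 434.75 mm²); the cube at (11, 4.5) (footprint 15×22) is included at this height (area 330.00 mm²); the cylinder at (-2, 3.5): section is a regular 8-gon, circumradius r=9.5 (area = (8/2)·9.500²·sin(360°/8) = 255.27 mm²); the cube at (14.5, -0.5) is not intersected at this z (z outside [2.5, 10.5]); Merging all regions: the regions partially overlap — summed areas 1020.02 mm² minus the doubly-counted overlap 211.86 mm² gives 808.16 mm² — area = 808.16 mm². Overall, the cross-section is a single solid region. Net area = 808.16 mm².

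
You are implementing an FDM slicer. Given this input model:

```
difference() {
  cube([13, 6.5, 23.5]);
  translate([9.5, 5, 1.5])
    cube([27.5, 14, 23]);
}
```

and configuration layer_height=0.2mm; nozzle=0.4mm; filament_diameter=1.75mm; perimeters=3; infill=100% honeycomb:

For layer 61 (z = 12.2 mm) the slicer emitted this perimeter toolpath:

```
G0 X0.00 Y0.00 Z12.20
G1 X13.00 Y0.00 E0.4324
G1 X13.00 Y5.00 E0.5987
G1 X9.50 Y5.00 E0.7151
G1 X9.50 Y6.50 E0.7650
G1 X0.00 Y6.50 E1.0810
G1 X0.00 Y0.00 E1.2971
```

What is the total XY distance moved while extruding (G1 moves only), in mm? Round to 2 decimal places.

Sum the Euclidean lengths of each G1 segment: total = 39.00 mm.

39.00 mm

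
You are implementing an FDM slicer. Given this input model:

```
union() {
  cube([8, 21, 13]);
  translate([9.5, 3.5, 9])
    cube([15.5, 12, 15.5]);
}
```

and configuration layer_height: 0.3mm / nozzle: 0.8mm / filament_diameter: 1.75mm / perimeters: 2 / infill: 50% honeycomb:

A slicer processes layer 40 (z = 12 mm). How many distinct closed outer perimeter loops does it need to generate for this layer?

2

At z = 12 mm: the cube is present — its section is the full 8×21 rectangle; the cube at (9.5, 3.5) (footprint 15.5×12) is included at this height; Merging all regions: the 2 present regions are separate (no shared area or edge), so areas and boundary lengths simply add and each stays a separate island — 2 connected regions. The result has 2 disconnected regions.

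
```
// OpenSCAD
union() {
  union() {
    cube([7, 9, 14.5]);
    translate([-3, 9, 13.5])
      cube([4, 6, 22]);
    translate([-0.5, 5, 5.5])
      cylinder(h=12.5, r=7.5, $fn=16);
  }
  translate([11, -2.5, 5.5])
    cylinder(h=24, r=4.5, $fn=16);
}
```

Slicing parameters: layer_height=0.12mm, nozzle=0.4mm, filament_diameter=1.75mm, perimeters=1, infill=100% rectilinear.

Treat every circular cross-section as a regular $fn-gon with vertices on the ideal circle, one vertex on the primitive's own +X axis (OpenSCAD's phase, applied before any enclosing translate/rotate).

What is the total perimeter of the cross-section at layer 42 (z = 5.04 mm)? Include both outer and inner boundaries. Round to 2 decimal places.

At z = 5.04 mm: the cube (footprint 7×9) is included at this height (perimeter 32.00 mm); the cube at (-3, 9) does not reach this height (z outside [13.5, 35.5]); the cylinder at (-0.5, 5) is absent (z outside [5.5, 18]); Merging all regions: only the 7×9 cube is present, so the union is just that shape — boundary = 32.00 mm; the cylinder at (11, -2.5) does not reach this height (z outside [5.5, 29.5]); Taking the union: only that combined region is present, so the union is just that shape — boundary = 32.00 mm. Overall, the cross-section is a single solid region. Total boundary length (outer) = 32.00 mm.

32.00 mm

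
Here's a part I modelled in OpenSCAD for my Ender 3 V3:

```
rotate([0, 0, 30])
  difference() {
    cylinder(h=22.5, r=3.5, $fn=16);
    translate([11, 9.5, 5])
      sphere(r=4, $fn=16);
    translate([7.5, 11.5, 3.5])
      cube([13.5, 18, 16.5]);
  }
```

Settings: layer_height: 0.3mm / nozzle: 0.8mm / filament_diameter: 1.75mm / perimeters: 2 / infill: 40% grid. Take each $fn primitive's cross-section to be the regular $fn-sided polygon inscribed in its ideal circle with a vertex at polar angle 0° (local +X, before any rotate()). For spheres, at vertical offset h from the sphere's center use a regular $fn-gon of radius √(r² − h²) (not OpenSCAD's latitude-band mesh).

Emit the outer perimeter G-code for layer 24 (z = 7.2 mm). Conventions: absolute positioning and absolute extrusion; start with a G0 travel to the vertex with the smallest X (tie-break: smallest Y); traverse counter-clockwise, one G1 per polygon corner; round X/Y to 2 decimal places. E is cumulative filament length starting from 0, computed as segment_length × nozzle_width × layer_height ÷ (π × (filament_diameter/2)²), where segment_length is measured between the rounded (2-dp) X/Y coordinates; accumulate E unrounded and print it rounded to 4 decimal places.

G0 X-3.47 Y-0.46 Z7.20
G1 X-3.03 Y-1.75 E0.1360
G1 X-2.13 Y-2.78 E0.2725
G1 X-0.91 Y-3.38 E0.4081
G1 X0.46 Y-3.47 E0.5451
G1 X1.75 Y-3.03 E0.6811
G1 X2.78 Y-2.13 E0.8176
G1 X3.38 Y-0.91 E0.9533
G1 X3.47 Y0.46 E1.0903
G1 X3.03 Y1.75 E1.2263
G1 X2.13 Y2.78 E1.3627
G1 X0.91 Y3.38 E1.4984
G1 X-0.46 Y3.47 E1.6354
G1 X-1.75 Y3.03 E1.7714
G1 X-2.78 Y2.13 E1.9079
G1 X-3.38 Y0.91 E2.0435
G1 X-3.47 Y-0.46 E2.1805

At z = 7.2 mm: the r=3.5 cylinder gives a regular 16-gon of circumradius 3.5 (constant along its height); the r=4 sphere at (11, 9.5) contributes a regular 16-gon of circumradius √(4²−2.2²) = 3.341; the 13.5×18 cube at (7.5, 11.5) contributes its full rectangle; Taking the first minus the rest: starting from the r=3.5 cylinder, the r=4 sphere at (11, 9.5) misses the remaining region (no effect); the 13.5×18 cube at (7.5, 11.5) misses the remaining region (no effect) — 1 connected region; (whole slice rotated 30° about Z — lengths, areas and connectivity unchanged). The outline is a single polygon with 16 vertices. Extrusion per mm of travel: 0.8 × 0.3 / (π × 0.875²) = 0.099780. Accumulating E over each segment gives final E = 2.1805.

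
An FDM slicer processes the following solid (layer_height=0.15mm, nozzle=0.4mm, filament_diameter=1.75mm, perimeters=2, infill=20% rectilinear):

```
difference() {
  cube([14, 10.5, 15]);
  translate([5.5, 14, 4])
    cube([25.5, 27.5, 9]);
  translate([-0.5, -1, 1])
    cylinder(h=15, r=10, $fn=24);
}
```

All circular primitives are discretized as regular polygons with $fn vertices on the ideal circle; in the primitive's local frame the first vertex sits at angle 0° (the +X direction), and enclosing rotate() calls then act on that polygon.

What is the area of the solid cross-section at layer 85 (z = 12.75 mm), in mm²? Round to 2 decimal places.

At z = 12.75 mm: the cube (footprint 14×10.5) is included at this height (area 147.00 mm²); the cube at (5.5, 14) is present — its section is the full 25.5×27.5 rectangle (area 701.25 mm²); the r=10 cylinder at (-0.5, -1) contributes a regular 24-gon of circumradius 10 (area = (24/2)·10.000²·sin(360°/24) = 310.58 mm²); Taking the first minus the rest: starting from the 14×10.5 cube (147.00 mm²), the 25.5×27.5 cube at (5.5, 14) misses the remaining region (no effect); the r=10 cylinder at (-0.5, -1) partially overlaps it — only the 63.23 mm² overlap (of its 310.58 mm²) is removed, clipping the outline — area = 83.77 mm². Overall, the cross-section is a single solid region. Net area = 83.77 mm².

83.77 mm²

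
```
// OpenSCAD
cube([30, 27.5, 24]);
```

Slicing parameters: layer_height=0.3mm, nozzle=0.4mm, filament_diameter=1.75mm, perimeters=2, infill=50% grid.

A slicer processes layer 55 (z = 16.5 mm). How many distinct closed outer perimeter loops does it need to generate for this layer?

1

At z = 16.5 mm: the cube is present — its section is the full 30×27.5 rectangle. The result has 1 disconnected region.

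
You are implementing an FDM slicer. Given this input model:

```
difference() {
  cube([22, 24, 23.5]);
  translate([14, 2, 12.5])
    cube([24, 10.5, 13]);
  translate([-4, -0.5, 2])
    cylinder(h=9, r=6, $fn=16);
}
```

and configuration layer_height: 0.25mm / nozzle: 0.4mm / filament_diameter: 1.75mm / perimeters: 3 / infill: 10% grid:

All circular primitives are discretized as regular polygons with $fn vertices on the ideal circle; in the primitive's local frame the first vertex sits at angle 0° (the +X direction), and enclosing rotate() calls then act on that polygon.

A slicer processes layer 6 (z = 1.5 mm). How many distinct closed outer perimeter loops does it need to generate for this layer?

At z = 1.5 mm: the 22×24 cube contributes its full rectangle; the cube at (14, 2) is absent (z outside [12.5, 25.5]); the cylinder at (-4, -0.5) is absent (z outside [2, 11]); Subtracting the remaining from the first: none of the subtracted shapes is present at this height, so the 22×24 cube is unchanged — 1 connected region. The result has 1 disconnected region.

1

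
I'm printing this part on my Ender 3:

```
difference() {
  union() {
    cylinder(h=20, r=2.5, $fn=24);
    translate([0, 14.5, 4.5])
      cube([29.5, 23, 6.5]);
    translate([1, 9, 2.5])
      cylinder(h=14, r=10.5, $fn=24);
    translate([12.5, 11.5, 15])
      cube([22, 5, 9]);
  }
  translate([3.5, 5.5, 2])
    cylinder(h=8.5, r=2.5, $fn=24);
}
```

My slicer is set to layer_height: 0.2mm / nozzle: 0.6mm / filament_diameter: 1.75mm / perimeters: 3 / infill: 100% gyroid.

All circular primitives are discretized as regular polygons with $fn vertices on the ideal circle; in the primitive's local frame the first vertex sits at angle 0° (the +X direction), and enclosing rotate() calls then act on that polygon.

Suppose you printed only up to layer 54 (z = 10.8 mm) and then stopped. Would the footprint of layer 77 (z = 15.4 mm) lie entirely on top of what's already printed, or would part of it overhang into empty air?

part overhangs

Compare the two slices. At z = 10.8: the r=2.5 cylinder gives a regular 24-gon of circumradius 2.5 (constant along its height) (area = (24/2)·2.500²·sin(360°/24) = 19.41 mm²); the cube at (0, 14.5) (footprint 29.5×23) is included at this height (area 678.50 mm²); the r=10.5 cylinder at (1, 9) gives a regular 24-gon of circumradius 10.5 (constant along its height) (area = (24/2)·10.500²·sin(360°/24) = 342.42 mm²); the cube at (12.5, 11.5) is not intersected at this z (z outside [15, 24]); Combining (union): the regions partially overlap — summed areas 1040.33 mm² minus the doubly-counted overlap 51.81 mm² gives 988.52 mm² — area = 988.52 mm²; the cylinder at (3.5, 5.5) is absent (z outside [2, 10.5]); After the difference (first − rest): none of the subtracted shapes is present at this height, so the result so far is unchanged — area = 988.52 mm². At z = 15.4: the cylinder: section is a regular 24-gon, circumradius r=2.5 (area = (24/2)·2.500²·sin(360°/24) = 19.41 mm²); the cube at (0, 14.5) does not reach this height (z outside [4.5, 11]); the r=10.5 cylinder at (1, 9) gives a regular 24-gon of circumradius 10.5 (constant along its height) (area = (24/2)·10.500²·sin(360°/24) = 342.42 mm²); the cube at (12.5, 11.5) is present — its section is the full 22×5 rectangle (area 110.00 mm²); Taking the union: the regions partially overlap — summed areas 471.83 mm² minus the doubly-counted overlap 15.93 mm² gives 455.90 mm² — area = 455.90 mm²; the cylinder at (3.5, 5.5) is not intersected at this z (z outside [2, 10.5]); Subtracting the remaining from the first: none of the subtracted shapes is present at this height, so that combined region is unchanged — area = 455.90 mm². Checking containment: at z = 15.4 the cross-section extends beyond the z = 10.8 cross-section by about 76.00 mm².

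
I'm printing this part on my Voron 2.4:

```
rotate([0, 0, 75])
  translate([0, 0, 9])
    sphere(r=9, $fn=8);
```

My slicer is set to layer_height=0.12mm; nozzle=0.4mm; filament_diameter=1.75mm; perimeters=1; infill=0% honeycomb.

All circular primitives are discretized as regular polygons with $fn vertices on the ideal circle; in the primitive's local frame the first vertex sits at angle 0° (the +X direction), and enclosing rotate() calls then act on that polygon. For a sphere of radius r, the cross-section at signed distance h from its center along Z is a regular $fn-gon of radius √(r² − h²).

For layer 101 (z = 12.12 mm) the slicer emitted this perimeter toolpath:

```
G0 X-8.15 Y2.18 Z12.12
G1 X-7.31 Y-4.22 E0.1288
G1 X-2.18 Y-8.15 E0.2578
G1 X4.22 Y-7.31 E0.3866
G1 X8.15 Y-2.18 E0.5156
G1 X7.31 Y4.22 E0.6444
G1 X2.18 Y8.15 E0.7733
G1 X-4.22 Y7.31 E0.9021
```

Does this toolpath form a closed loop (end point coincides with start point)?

no

Start point (G0): (-8.15, 2.18). End point (last G1): the path does not return to the start — open.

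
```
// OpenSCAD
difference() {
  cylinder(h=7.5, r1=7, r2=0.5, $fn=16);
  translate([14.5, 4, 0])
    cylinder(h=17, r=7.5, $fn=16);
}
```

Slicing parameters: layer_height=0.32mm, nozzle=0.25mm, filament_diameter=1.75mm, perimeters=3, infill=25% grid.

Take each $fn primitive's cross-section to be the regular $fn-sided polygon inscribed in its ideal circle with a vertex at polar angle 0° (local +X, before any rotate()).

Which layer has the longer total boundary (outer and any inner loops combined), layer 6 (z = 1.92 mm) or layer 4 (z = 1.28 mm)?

layer 4 (z = 1.28 mm)

Layer 6 (z = 1.92): the cone contributes a regular 16-gon of circumradius 5.336 (interpolated between r1=7 and r2=0.5 at t=0.256) (perimeter = 2·16·5.336·sin(180°/16) = 33.31 mm); the r=7.5 cylinder at (14.5, 4) contributes a regular 16-gon of circumradius 7.5 (perimeter = 2·16·7.500·sin(180°/16) = 46.82 mm); After the difference (first − rest): starting from the cone, the r=7.5 cylinder at (14.5, 4) misses the remaining region (no effect) — boundary = 33.31 mm. So its perimeter = 33.31 mm. Layer 4 (z = 1.28): the cone contributes a regular 16-gon of circumradius 5.891 (interpolated between r1=7 and r2=0.5 at t=0.171) (perimeter = 2·16·5.891·sin(180°/16) = 36.77 mm); the r=7.5 cylinder at (14.5, 4) gives a regular 16-gon of circumradius 7.5 (constant along its height) (perimeter = 2·16·7.500·sin(180°/16) = 46.82 mm); Taking the first minus the rest: starting from the cone, the r=7.5 cylinder at (14.5, 4) misses the remaining region (no effect) — boundary = 36.77 mm. So its perimeter = 36.77 mm. Layer 4 is larger (36.77 vs 33.31 mm).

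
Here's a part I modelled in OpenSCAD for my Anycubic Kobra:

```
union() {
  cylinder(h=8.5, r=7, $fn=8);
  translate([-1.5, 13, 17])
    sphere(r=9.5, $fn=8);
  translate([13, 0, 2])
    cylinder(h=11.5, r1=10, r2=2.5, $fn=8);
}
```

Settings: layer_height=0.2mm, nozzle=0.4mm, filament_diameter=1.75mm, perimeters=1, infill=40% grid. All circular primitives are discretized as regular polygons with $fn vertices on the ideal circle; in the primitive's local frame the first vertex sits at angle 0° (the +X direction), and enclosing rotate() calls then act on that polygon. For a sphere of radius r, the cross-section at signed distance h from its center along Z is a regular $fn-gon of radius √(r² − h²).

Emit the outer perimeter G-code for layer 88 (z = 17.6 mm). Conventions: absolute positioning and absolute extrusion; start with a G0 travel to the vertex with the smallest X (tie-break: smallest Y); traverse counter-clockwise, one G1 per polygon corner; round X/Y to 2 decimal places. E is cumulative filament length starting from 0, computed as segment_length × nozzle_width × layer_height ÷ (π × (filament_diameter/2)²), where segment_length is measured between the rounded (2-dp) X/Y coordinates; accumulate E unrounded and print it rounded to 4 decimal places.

At z = 17.6 mm: the cylinder does not reach this height (z outside [0, 8.5]); the r=9.5 sphere at (-1.5, 13) contributes a regular 8-gon of circumradius √(9.5²−0.6²) = 9.481; the cone at (13, 0) is not intersected at this z (z outside [2, 13.5]); Taking the union: only the r=9.5 sphere at (-1.5, 13) is present, so the union is just that shape — 1 connected region. The outline is a single polygon with 8 vertices. Extrusion per mm of travel: 0.4 × 0.2 / (π × 0.875²) = 0.033260. Accumulating E over each segment gives final E = 1.9301.

G0 X-10.98 Y13.00 Z17.60
G1 X-8.20 Y6.30 E0.2413
G1 X-1.50 Y3.52 E0.4825
G1 X5.20 Y6.30 E0.7238
G1 X7.98 Y13.00 E0.9651
G1 X5.20 Y19.70 E1.2063
G1 X-1.50 Y22.48 E1.4476
G1 X-8.20 Y19.70 E1.6888
G1 X-10.98 Y13.00 E1.9301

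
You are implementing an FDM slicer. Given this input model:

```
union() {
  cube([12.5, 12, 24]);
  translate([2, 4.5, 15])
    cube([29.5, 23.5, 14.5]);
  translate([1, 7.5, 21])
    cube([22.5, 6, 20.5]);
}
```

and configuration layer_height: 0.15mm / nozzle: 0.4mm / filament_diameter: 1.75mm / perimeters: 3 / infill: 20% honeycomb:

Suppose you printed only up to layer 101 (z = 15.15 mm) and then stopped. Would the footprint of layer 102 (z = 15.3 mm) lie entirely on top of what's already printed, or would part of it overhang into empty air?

entirely on top

Compare the two slices. At z = 15.15: the cube (footprint 12.5×12) is included at this height (area 150.00 mm²); the cube at (2, 4.5) (footprint 29.5×23.5) is included at this height (area 693.25 mm²); the cube at (1, 7.5) is not intersected at this z (z outside [21, 41.5]); Taking the union: the regions partially overlap — summed areas 843.25 mm² minus the doubly-counted overlap 78.75 mm² gives 764.50 mm² — area = 764.50 mm². At z = 15.3: the cube is present — its section is the full 12.5×12 rectangle (area 150.00 mm²); the cube at (2, 4.5) is present — its section is the full 29.5×23.5 rectangle (area 693.25 mm²); the cube at (1, 7.5) is not intersected at this z (z outside [21, 41.5]); Taking the union: the regions partially overlap — summed areas 843.25 mm² minus the doubly-counted overlap 78.75 mm² gives 764.50 mm² — area = 764.50 mm². Checking containment: the cross-section at z = 15.3 is a subset of the cross-section at z = 15.15.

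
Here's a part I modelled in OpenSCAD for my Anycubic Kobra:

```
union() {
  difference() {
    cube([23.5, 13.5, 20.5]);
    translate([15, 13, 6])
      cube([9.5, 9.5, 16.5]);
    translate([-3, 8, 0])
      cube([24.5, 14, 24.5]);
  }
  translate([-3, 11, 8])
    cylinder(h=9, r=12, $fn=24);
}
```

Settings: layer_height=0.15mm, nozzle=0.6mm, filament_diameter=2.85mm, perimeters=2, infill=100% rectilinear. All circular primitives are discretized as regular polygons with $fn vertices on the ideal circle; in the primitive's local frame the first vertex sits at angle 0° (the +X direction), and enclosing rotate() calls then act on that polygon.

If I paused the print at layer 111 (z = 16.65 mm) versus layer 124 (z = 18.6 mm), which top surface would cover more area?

layer 111 (z = 16.65 mm)

Layer 111 (z = 16.65): the 23.5×13.5 cube contributes its full rectangle (area 317.25 mm²); the cube at (15, 13) is present — its section is the full 9.5×9.5 rectangle (area 90.25 mm²); the 24.5×14 cube at (-3, 8) contributes its full rectangle (area 343.00 mm²); Subtracting the remaining from the first: starting from the 23.5×13.5 cube (317.25 mm²), the 9.5×9.5 cube at (15, 13) partially overlaps it — only the 4.25 mm² overlap (of its 90.25 mm²) is removed, clipping the outline; the 24.5×14 cube at (-3, 8) partially overlaps it — only the 115.00 mm² overlap (of its 343.00 mm²) is removed, clipping the outline — area = 198.00 mm²; the r=12 cylinder at (-3, 11) gives a regular 24-gon of circumradius 12 (constant along its height) (area = (24/2)·12.000²·sin(360°/24) = 447.24 mm²); Taking the union: the regions partially overlap — summed areas 645.24 mm² minus the doubly-counted overlap 49.51 mm² gives 595.73 mm² — area = 595.73 mm². So its area = 595.73 mm². Layer 124 (z = 18.6): the cube is present — its section is the full 23.5×13.5 rectangle (area 317.25 mm²); the cube at (15, 13) (footprint 9.5×9.5) is included at this height (area 90.25 mm²); the 24.5×14 cube at (-3, 8) contributes its full rectangle (area 343.00 mm²); Taking the first minus the rest: starting from the 23.5×13.5 cube (317.25 mm²), the 9.5×9.5 cube at (15, 13) partially overlaps it — only the 4.25 mm² overlap (of its 90.25 mm²) is removed, clipping the outline; the 24.5×14 cube at (-3, 8) partially overlaps it — only the 115.00 mm² overlap (of its 343.00 mm²) is removed, clipping the outline — area = 198.00 mm²; the cylinder at (-3, 11) is not intersected at this z (z outside [8, 17]); Combining (union): only that combined region is present, so the union is just that shape — area = 198.00 mm². So its area = 198.00 mm². Layer 111 is larger (595.73 vs 198.00 mm²).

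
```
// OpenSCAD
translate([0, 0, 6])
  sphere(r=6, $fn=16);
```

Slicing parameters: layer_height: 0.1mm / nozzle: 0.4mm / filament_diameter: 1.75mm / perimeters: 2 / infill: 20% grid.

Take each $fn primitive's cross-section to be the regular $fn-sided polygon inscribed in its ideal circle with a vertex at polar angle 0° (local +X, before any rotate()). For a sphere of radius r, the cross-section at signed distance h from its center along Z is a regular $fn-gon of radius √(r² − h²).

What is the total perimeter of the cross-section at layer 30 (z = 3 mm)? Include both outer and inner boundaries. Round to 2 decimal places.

At z = 3 mm: the sphere: section is a regular 16-gon, circumradius = √(r²−h²) = √(6²−3²) = 5.196 (perimeter = 2·16·5.196·sin(180°/16) = 32.44 mm). Overall, the cross-section is a single solid region. Total boundary length (outer) = 32.44 mm.

32.44 mm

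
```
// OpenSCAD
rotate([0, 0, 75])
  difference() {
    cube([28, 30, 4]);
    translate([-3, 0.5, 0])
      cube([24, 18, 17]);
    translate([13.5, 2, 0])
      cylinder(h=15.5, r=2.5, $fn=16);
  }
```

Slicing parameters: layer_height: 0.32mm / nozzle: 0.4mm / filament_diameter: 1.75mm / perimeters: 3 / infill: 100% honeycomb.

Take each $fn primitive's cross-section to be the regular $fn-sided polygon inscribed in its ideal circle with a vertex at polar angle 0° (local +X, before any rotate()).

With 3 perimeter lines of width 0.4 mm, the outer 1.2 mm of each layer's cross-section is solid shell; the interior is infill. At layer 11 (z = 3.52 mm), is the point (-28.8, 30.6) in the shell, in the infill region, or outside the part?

outside

At z = 3.52 mm: the cube (footprint 28×30) is included at this height; the cube at (-3, 0.5) is present — its section is the full 24×18 rectangle; the r=2.5 cylinder at (13.5, 2) contributes a regular 16-gon of circumradius 2.5; After the difference (first − rest): starting from the 28×30 cube, the 24×18 cube at (-3, 0.5) partially overlaps it — only the 378.00 mm² overlap (of its 432.00 mm²) is removed, clipping the outline; the r=2.5 cylinder at (13.5, 2) partially overlaps it — only the 1.73 mm² overlap (of its 19.13 mm²) is removed, clipping the outline — 2 connected regions; (rotated 75° about Z; rotation is an isometry so areas/perimeters/island counts are preserved). Overall, the cross-section has 2 separate islands. Undo the 75° rotation: the query point maps to (22.103, 35.739) in the un-rotated model frame. The nearest boundary edge runs (0.00, 30.00)→(28.00, 30.00); distance from the point to it = 5.74 mm. The point is not inside any of the regions above, so it lies outside the cross-section (5.74 mm from the nearest boundary).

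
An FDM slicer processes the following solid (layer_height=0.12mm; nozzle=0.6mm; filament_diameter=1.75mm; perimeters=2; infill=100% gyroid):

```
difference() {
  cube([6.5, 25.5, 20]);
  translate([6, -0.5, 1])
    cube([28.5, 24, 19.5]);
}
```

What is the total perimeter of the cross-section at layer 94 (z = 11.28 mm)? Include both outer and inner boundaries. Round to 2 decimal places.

At z = 11.28 mm: the 6.5×25.5 cube contributes its full rectangle (perimeter 64.00 mm); the 28.5×24 cube at (6, -0.5) contributes its full rectangle (perimeter 105.00 mm); After the difference (first − rest): starting from the 6.5×25.5 cube, the 28.5×24 cube at (6, -0.5) partially overlaps it — only the 11.75 mm² overlap (of its 684.00 mm²) is removed, clipping the outline — boundary = 64.00 mm. Overall, the cross-section is a single solid region. Total boundary length (outer) = 64.00 mm.

64.00 mm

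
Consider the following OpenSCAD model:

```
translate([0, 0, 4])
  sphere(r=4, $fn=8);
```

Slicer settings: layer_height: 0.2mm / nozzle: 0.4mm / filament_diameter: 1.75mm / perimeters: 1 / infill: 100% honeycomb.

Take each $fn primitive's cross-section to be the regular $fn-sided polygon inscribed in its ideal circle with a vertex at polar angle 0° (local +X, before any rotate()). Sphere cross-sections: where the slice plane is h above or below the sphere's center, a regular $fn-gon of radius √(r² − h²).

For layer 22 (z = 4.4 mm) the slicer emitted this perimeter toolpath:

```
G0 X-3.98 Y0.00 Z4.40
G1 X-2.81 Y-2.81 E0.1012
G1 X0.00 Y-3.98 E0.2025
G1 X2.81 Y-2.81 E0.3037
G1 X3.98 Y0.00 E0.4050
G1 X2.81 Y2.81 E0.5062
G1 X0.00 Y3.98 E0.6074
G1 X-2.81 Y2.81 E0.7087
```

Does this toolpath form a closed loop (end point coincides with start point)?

Start point (G0): (-3.98, 0.00). End point (last G1): the path does not return to the start — open.

no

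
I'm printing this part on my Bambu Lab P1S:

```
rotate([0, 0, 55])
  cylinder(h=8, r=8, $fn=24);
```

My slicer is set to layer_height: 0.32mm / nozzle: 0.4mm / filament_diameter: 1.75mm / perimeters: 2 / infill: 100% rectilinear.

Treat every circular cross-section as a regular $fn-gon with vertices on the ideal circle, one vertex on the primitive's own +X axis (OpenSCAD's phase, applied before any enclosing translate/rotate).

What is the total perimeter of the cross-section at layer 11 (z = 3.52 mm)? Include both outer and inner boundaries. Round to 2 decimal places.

At z = 3.52 mm: the cylinder: section is a regular 24-gon, circumradius r=8 (perimeter = 2·24·8.000·sin(180°/24) = 50.12 mm); (whole slice rotated 55° about Z — lengths, areas and connectivity unchanged). Overall, the cross-section is a single solid region. Total boundary length (outer) = 50.12 mm.

50.12 mm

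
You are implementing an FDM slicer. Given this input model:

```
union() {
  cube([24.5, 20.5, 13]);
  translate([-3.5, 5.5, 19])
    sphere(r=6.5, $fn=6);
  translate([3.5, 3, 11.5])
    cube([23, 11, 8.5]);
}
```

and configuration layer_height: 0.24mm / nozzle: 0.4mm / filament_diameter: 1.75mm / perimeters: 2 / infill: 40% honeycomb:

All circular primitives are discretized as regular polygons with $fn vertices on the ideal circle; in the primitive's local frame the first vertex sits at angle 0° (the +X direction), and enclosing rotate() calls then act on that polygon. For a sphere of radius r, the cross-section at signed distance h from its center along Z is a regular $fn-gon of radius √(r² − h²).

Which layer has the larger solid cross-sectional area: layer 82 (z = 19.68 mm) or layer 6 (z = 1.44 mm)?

layer 6 (z = 1.44 mm)

Layer 82 (z = 19.68): the cube does not reach this height (z outside [0, 13]); the sphere at (-3.5, 5.5): section is a regular 6-gon, circumradius = √(r²−h²) = √(6.5²−0.68²) = 6.464 (area = (6/2)·6.464²·sin(360°/6) = 108.57 mm²); the 23×11 cube at (3.5, 3) contributes its full rectangle (area 253.00 mm²); Taking the union: the 2 present regions are separate (no shared area or edge), so areas and boundary lengths simply add and each stays a separate island — area = 361.57 mm². So its area = 361.57 mm². Layer 6 (z = 1.44): the cube (footprint 24.5×20.5) is included at this height (area 502.25 mm²); the sphere at (-3.5, 5.5) is absent (|z−center|=17.560 > r=6.5); the cube at (3.5, 3) does not reach this height (z outside [11.5, 20]); Combining (union): only the 24.5×20.5 cube is present, so the union is just that shape — area = 502.25 mm². So its area = 502.25 mm². Layer 6 is larger (502.25 vs 361.57 mm²).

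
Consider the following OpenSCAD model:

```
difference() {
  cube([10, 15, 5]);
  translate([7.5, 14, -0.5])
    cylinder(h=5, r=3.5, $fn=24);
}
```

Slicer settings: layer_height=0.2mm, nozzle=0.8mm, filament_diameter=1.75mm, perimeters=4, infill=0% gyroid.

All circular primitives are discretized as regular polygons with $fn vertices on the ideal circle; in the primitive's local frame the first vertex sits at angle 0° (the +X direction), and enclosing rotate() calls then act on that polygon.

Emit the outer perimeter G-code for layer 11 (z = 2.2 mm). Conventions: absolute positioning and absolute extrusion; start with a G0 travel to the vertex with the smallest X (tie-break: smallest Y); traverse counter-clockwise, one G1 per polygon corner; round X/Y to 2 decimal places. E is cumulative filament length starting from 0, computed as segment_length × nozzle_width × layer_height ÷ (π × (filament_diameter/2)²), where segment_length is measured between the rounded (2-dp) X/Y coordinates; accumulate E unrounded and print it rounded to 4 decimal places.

G0 X0.00 Y0.00 Z2.20
G1 X10.00 Y0.00 E0.6652
G1 X10.00 Y11.56 E1.4342
G1 X9.97 Y11.53 E1.4370
G1 X9.25 Y10.97 E1.4977
G1 X8.41 Y10.62 E1.5582
G1 X7.50 Y10.50 E1.6193
G1 X6.59 Y10.62 E1.6803
G1 X5.75 Y10.97 E1.7409
G1 X5.03 Y11.53 E1.8015
G1 X4.47 Y12.25 E1.8622
G1 X4.12 Y13.09 E1.9227
G1 X4.00 Y14.00 E1.9838
G1 X4.12 Y14.91 E2.0449
G1 X4.16 Y15.00 E2.0514
G1 X0.00 Y15.00 E2.3281
G1 X0.00 Y0.00 E3.3259

At z = 2.2 mm: the 10×15 cube contributes its full rectangle; the r=3.5 cylinder at (7.5, 14) gives a regular 24-gon of circumradius 3.5 (constant along its height); Taking the first minus the rest: starting from the 10×15 cube, the r=3.5 cylinder at (7.5, 14) partially overlaps it — only the 23.32 mm² overlap (of its 38.05 mm²) is removed, clipping the outline — 1 connected region. The outline is a single polygon with 16 vertices. Extrusion per mm of travel: 0.8 × 0.2 / (π × 0.875²) = 0.066520. Accumulating E over each segment gives final E = 3.3259.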